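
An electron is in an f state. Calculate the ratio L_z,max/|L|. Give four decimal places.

L_z,max/|L| = 0.8660

F corresponds to l = 3.
|L| = 2√3 ℏ ≈ 3.4641ℏ, while L_z,max = lℏ = 3ℏ.
L_z,max/|L| = 3/√12 = 0.8660.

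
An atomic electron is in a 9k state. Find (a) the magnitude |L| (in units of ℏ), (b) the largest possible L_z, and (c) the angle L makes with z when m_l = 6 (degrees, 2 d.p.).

9k means n = 9, l = 7.
|L| = ℏ√(7·8) = 2√14 ℏ ≈ 7.483ℏ.
L_z,max = lℏ = 7ℏ.
For m_l = 6: cos θ = 6/√56, θ ≈ 36.70°.

|L| = 2√14 ℏ ≈ 7.483ℏ; L_z,max = 7ℏ; θ(m_l=6) ≈ 36.70°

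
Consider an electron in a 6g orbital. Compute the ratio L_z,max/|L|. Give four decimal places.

L_z,max/|L| = 0.8944

6g means n = 6, l = 4.
|L| = 2√5 ℏ ≈ 4.4721ℏ, while L_z,max = lℏ = 4ℏ.
L_z,max/|L| = 4/√20 = 0.8944.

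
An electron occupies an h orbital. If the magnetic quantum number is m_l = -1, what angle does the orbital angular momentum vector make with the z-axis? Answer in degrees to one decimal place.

θ ≈ 100.5°

For an h orbital, l = 5.
|L| = √(l(l+1)) ℏ = √30 ℏ.
L_z = m_l ℏ = −1ℏ.
cos θ = L_z/|L| = -1/√30, so θ ≈ 100.5°.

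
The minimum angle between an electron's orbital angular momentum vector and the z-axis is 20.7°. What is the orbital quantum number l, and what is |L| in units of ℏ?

cos θ_min = l/√(l(l+1)) = √(l/(l+1)), so l/(l+1) = cos²(20.7°) = 0.8751.
Thus l = 0.8751/(1 − 0.8751) ≈ 7.
Then |L| = ℏ√(7·8) = 2√14 ℏ.

l = 7, |L| = 2√14 ℏ ≈ 7.483ℏ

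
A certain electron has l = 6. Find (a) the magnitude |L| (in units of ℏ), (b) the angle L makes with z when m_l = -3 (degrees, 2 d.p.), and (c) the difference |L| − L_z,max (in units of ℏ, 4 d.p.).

|L| = ℏ√(6·7) = √42 ℏ ≈ 6.481ℏ.
For m_l = -3: cos θ = -3/√42, θ ≈ 117.58°.
|L| − L_z,max = (√42 − 6)ℏ ≈ 0.4807ℏ.

|L| = √42 ℏ ≈ 6.481ℏ; θ(m_l=-3) ≈ 117.58°; |L|−L_z,max ≈ 0.4807ℏ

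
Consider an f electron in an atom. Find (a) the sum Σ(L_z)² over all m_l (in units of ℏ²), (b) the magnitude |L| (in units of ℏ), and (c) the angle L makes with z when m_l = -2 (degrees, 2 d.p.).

The letter f corresponds to l = 3.
Σ m_l² = 28, so Σ(L_z)² = 28 ℏ².
|L| = ℏ√(3·4) = 2√3 ℏ ≈ 3.464ℏ.
For m_l = -2: cos θ = -2/√12, θ ≈ 125.26°.

Σ(L_z)² = 28 ℏ²; |L| = 2√3 ℏ ≈ 3.464ℏ; θ(m_l=-2) ≈ 125.26°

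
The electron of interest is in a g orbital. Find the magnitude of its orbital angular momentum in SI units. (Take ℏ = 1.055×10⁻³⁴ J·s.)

For a g orbital, l = 4.
|L| = ℏ√(l(l+1)) = ℏ√(4·5) = 2√5 ℏ
Numerically, |L| = 4.472 × (1.055×10⁻³⁴ J·s) = 4.718×10⁻³⁴ J·s.

|L| = 4.718×10⁻³⁴ J·s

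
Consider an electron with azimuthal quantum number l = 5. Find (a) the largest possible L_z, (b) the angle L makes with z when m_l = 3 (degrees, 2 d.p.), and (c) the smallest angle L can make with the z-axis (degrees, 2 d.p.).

L_z,max = lℏ = 5ℏ.
For m_l = 3: cos θ = 3/√30, θ ≈ 56.79°.
cos θ_min = 5/√30, so θ_min ≈ 24.09°.

L_z,max = 5ℏ; θ(m_l=3) ≈ 56.79°; θ_min ≈ 24.09°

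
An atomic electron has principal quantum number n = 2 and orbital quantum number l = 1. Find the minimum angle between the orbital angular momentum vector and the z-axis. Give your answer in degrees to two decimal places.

|L| = √(l(l+1)) ℏ = √2 ℏ.
The smallest angle corresponds to the largest L_z, i.e. m_l = l = 1, giving L_z = 1ℏ.
cos θ_min = 1/√2, so θ_min ≈ 45.00°.

θ_min ≈ 45.00°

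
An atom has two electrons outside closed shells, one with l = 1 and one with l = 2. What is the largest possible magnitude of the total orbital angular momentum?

By the triangle rule, |l₁ − l₂| ≤ L ≤ l₁ + l₂.
Allowed values: L = 1, 2, 3.
The largest magnitude corresponds to L = 3: |L_tot| = ℏ√(3·4) = 2√3 ℏ.

|L_tot|_max = 2√3 ℏ ≈ 3.464ℏ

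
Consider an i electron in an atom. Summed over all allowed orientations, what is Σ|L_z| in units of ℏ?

Σ|L_z| = 42 ℏ

An i state has l = 6.
m_l runs from −6 to 6, i.e. {-6, -5, -4, -3, -2, -1, 0, 1, 2, 3, 4, 5, 6}.
Σ|m_l| = l(l+1) = 42.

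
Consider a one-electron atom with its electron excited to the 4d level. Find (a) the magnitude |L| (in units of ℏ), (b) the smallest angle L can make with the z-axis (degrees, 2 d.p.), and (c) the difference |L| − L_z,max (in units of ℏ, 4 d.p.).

The 4d level has l = 2.
|L| = ℏ√(2·3) = √6 ℏ ≈ 2.449ℏ.
cos θ_min = 2/√6, so θ_min ≈ 35.26°.
|L| − L_z,max = (√6 − 2)ℏ ≈ 0.4495ℏ.

|L| = √6 ℏ ≈ 2.449ℏ; θ_min ≈ 35.26°; |L|−L_z,max ≈ 0.4495ℏ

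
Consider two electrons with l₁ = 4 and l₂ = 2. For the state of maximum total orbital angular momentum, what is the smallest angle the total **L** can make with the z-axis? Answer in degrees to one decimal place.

θ_min ≈ 22.2°

The total orbital quantum number L ranges from |l₁ − l₂| to l₁ + l₂ in integer steps.
L ∈ {2, 3, 4, 5, 6}.
The maximum is L = 6, with |L_tot| = ℏ√(6·7) = √42 ℏ.
The minimum angle with z is arccos(6/√42) ≈ 22.2°.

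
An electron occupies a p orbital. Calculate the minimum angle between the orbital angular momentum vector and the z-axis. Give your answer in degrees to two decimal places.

The letter p corresponds to l = 1.
|L|² = l(l+1)ℏ² = 2ℏ², so |L| = √2 ℏ.
The smallest angle corresponds to the largest L_z, i.e. m_l = l = 1, giving L_z = 1ℏ.
cos θ_min = 1/√2, so θ_min ≈ 45.00°.

θ_min ≈ 45.00°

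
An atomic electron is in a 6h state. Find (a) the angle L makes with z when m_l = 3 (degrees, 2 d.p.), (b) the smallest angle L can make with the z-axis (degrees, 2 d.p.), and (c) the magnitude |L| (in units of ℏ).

The 6h subshell has l = 5.
For m_l = 3: cos θ = 3/√30, θ ≈ 56.79°.
cos θ_min = 5/√30, so θ_min ≈ 24.09°.
|L| = ℏ√(5·6) = √30 ℏ ≈ 5.477ℏ.

θ(m_l=3) ≈ 56.79°; θ_min ≈ 24.09°; |L| = √30 ℏ ≈ 5.477ℏ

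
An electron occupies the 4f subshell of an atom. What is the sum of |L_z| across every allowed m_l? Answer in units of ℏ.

Σ|L_z| = 12 ℏ

For 4f, l = 3.
The allowed m_l values are -3, -2, -1, 0, 1, 2, 3.
Σ|m_l| = l(l+1) = 12.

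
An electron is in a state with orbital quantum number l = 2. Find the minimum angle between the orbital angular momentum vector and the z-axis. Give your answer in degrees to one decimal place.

|L| = ℏ√(l(l+1)) = √6 ℏ.
The smallest angle corresponds to the largest L_z, i.e. m_l = l = 2, giving L_z = 2ℏ.
cos θ_min = 2/√6, so θ_min ≈ 35.3°.

θ_min ≈ 35.3°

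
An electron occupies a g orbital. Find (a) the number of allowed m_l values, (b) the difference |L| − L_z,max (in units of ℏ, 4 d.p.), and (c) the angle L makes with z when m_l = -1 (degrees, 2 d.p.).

9 values; |L|−L_z,max ≈ 0.4721ℏ; θ(m_l=-1) ≈ 102.92°

A g state has l = 4.
There are 2l+1 = 9 values of m_l.
|L| − L_z,max = (2√5 − 4)ℏ ≈ 0.4721ℏ.
For m_l = -1: cos θ = -1/√20, θ ≈ 102.92°.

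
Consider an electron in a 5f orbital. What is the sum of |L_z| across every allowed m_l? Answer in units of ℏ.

Σ|L_z| = 12 ℏ

The 5f subshell has l = 3.
m_l runs from −3 to 3, i.e. {-3, -2, -1, 0, 1, 2, 3}.
Σ|m_l| = l(l+1) = 12.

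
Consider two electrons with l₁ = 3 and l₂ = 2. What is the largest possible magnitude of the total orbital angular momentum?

By the triangle rule, |l₁ − l₂| ≤ L ≤ l₁ + l₂.
L ∈ {1, 2, 3, 4, 5}.
The largest magnitude corresponds to L = 5: |L_tot| = ℏ√(5·6) = √30 ℏ.

|L_tot|_max = √30 ℏ ≈ 5.477ℏ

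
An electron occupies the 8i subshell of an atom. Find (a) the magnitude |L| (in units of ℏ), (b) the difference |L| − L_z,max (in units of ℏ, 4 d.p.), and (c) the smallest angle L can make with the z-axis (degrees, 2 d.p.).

|L| = √42 ℏ ≈ 6.481ℏ; |L|−L_z,max ≈ 0.4807ℏ; θ_min ≈ 22.21°

The 8i subshell has l = 6.
|L| = ℏ√(6·7) = √42 ℏ ≈ 6.481ℏ.
|L| − L_z,max = (√42 − 6)ℏ ≈ 0.4807ℏ.
cos θ_min = 6/√42, so θ_min ≈ 22.21°.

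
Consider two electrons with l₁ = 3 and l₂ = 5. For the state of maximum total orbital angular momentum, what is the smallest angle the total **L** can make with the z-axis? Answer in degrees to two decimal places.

θ_min ≈ 19.47°

L runs from |3 − 5| = 2 to 3 + 5 = 8.
So L can be 2, 3, 4, 5, 6, 7, 8.
The maximum is L = 8, with |L_tot| = ℏ√(8·9) = 6√2 ℏ.
The minimum angle with z is arccos(8/√72) ≈ 19.47°.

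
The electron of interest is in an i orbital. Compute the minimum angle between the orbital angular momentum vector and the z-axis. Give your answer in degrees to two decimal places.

θ_min ≈ 22.21°

I corresponds to l = 6.
|L| = ℏ√(l(l+1)) = √42 ℏ.
The smallest angle corresponds to the largest L_z, i.e. m_l = l = 6, giving L_z = 6ℏ.
cos θ_min = 6/√42, so θ_min ≈ 22.21°.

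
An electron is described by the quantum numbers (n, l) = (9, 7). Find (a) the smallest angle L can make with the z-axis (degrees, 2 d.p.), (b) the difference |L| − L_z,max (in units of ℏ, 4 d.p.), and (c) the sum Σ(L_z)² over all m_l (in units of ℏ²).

θ_min ≈ 20.70°; |L|−L_z,max ≈ 0.4833ℏ; Σ(L_z)² = 280 ℏ²

cos θ_min = 7/√56, so θ_min ≈ 20.70°.
|L| − L_z,max = (2√14 − 7)ℏ ≈ 0.4833ℏ.
Σ m_l² = 280, so Σ(L_z)² = 280 ℏ².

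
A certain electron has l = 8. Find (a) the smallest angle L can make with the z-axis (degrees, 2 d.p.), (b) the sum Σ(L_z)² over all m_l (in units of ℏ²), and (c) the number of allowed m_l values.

θ_min ≈ 19.47°; Σ(L_z)² = 408 ℏ²; 17 values

cos θ_min = 8/√72, so θ_min ≈ 19.47°.
Σ m_l² = 408, so Σ(L_z)² = 408 ℏ².
There are 2l+1 = 17 values of m_l.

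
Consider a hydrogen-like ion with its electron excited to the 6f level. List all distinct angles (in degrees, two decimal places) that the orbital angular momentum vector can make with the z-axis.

The 6f level has l = 3.
|L|² = l(l+1)ℏ² = 12ℏ², so |L| = 2√3 ℏ.
cos θ = m_l/√12 for each m_l ∈ {-3, -2, -1, 0, 1, 2, 3}.

θ ∈ {30.00°, 54.74°, 73.22°, 90.00°, 106.78°, 125.26°, 150.00°}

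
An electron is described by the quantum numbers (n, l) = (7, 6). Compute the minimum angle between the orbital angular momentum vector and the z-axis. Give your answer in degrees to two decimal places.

θ_min ≈ 22.21°

|L| = ℏ√(l(l+1)) = √42 ℏ.
The smallest angle corresponds to the largest L_z, i.e. m_l = l = 6, giving L_z = 6ℏ.
cos θ_min = 6/√42, so θ_min ≈ 22.21°.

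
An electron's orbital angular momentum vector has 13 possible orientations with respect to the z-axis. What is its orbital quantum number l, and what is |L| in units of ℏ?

l = 6, |L| = √42 ℏ ≈ 6.481ℏ

2l + 1 = 13 ⇒ l = 6.
|L| = ℏ√(l(l+1)) = ℏ√(6·7) = √42 ℏ.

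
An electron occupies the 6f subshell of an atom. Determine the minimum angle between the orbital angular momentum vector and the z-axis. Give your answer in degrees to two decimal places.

θ_min ≈ 30.00°

For 6f, l = 3.
|L| = √(l(l+1)) ℏ = 2√3 ℏ.
The smallest angle corresponds to the largest L_z, i.e. m_l = l = 3, giving L_z = 3ℏ.
cos θ_min = 3/√12, so θ_min ≈ 30.00°.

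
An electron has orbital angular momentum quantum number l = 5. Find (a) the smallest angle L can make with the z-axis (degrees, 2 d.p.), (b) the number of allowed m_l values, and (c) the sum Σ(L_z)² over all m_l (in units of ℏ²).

θ_min ≈ 24.09°; 11 values; Σ(L_z)² = 110 ℏ²

cos θ_min = 5/√30, so θ_min ≈ 24.09°.
There are 2l+1 = 11 values of m_l.
Σ m_l² = 110, so Σ(L_z)² = 110 ℏ².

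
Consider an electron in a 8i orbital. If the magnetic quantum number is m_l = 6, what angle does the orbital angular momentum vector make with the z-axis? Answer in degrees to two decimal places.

θ ≈ 22.21°

8i means n = 8, l = 6.
|L| = ℏ√(l(l+1)) = √42 ℏ.
L_z = m_l ℏ = 6ℏ.
cos θ = L_z/|L| = 6/√42, so θ ≈ 22.21°.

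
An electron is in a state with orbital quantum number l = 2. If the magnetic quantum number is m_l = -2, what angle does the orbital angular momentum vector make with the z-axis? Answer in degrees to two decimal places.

θ ≈ 144.74°

|L|² = l(l+1)ℏ² = 6ℏ², so |L| = √6 ℏ.
L_z = m_l ℏ = −2ℏ.
cos θ = L_z/|L| = -2/√6, so θ ≈ 144.74°.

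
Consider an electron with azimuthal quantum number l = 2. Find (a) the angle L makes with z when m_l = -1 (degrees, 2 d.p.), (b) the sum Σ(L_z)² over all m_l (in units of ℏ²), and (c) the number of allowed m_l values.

For m_l = -1: cos θ = -1/√6, θ ≈ 114.09°.
Σ m_l² = 10, so Σ(L_z)² = 10 ℏ².
There are 2l+1 = 5 values of m_l.

θ(m_l=-1) ≈ 114.09°; Σ(L_z)² = 10 ℏ²; 5 values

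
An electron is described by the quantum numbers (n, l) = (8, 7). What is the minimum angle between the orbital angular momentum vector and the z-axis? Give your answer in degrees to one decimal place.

θ_min ≈ 20.7°

|L| = √(l(l+1)) ℏ = 2√14 ℏ.
The smallest angle corresponds to the largest L_z, i.e. m_l = l = 7, giving L_z = 7ℏ.
cos θ_min = 7/√56, so θ_min ≈ 20.7°.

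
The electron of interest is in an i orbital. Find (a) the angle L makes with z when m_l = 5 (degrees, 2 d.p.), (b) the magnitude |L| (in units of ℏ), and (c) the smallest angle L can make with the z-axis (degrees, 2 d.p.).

For an i orbital, l = 6.
For m_l = 5: cos θ = 5/√42, θ ≈ 39.51°.
|L| = ℏ√(6·7) = √42 ℏ ≈ 6.481ℏ.
cos θ_min = 6/√42, so θ_min ≈ 22.21°.

θ(m_l=5) ≈ 39.51°; |L| = √42 ℏ ≈ 6.481ℏ; θ_min ≈ 22.21°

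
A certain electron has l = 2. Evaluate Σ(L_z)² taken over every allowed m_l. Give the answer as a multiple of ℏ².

Σ(L_z)² = 10 ℏ²

m_l runs from −2 to 2, i.e. {-2, -1, 0, 1, 2}.
Σ m_l² = 2·(1 + 4) = 10.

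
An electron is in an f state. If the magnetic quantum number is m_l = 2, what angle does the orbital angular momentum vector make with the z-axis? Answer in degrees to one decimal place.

F corresponds to l = 3.
|L| = √(l(l+1)) ℏ = 2√3 ℏ.
L_z = m_l ℏ = 2ℏ.
cos θ = L_z/|L| = 2/√12, so θ ≈ 54.7°.

θ ≈ 54.7°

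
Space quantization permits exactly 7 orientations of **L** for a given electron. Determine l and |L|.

l = 3, |L| = 2√3 ℏ ≈ 3.464ℏ

7 = 2l + 1, so l = (7−1)/2 = 3.
|L| = ℏ√(l(l+1)) = ℏ√(3·4) = 2√3 ℏ.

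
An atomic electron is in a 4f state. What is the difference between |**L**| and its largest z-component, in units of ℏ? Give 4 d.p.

The 4f subshell has l = 3.
|L| = 2√3 ℏ ≈ 3.4641ℏ, while L_z,max = lℏ = 3ℏ.
The difference is (2√3 − 3)ℏ ≈ 0.4641ℏ.

|L| − L_z,max ≈ 0.4641ℏ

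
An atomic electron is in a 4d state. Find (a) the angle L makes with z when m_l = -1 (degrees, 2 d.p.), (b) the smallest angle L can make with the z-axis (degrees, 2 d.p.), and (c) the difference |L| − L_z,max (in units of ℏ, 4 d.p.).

θ(m_l=-1) ≈ 114.09°; θ_min ≈ 35.26°; |L|−L_z,max ≈ 0.4495ℏ

The 4d subshell has l = 2.
For m_l = -1: cos θ = -1/√6, θ ≈ 114.09°.
cos θ_min = 2/√6, so θ_min ≈ 35.26°.
|L| − L_z,max = (√6 − 2)ℏ ≈ 0.4495ℏ.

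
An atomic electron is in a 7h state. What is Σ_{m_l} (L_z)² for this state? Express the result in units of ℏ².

For 7h, l = 5.
The allowed m_l values are -5, -4, -3, -2, -1, 0, 1, 2, 3, 4, 5.
Σ m_l² = 2·(1 + 4 + 9 + 16 + 25) = 110.

Σ(L_z)² = 110 ℏ²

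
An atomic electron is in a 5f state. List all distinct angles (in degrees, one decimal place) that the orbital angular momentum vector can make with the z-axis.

θ ∈ {30.0°, 54.7°, 73.2°, 90.0°, 106.8°, 125.3°, 150.0°}

The 5f subshell has l = 3.
|L| = ℏ√(l(l+1)) = 2√3 ℏ.
cos θ = m_l/√12 for each m_l ∈ {-3, -2, -1, 0, 1, 2, 3}.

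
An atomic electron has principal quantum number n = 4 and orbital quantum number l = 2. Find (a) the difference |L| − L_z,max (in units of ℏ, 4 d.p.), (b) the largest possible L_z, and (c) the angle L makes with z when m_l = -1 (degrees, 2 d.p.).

|L| − L_z,max = (√6 − 2)ℏ ≈ 0.4495ℏ.
L_z,max = lℏ = 2ℏ.
For m_l = -1: cos θ = -1/√6, θ ≈ 114.09°.

|L|−L_z,max ≈ 0.4495ℏ; L_z,max = 2ℏ; θ(m_l=-1) ≈ 114.09°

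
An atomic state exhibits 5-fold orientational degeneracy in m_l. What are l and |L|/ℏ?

l = 2, |L| = √6 ℏ ≈ 2.449ℏ

2l + 1 = 5 ⇒ l = 2.
Then |L| = √(l(l+1)) ℏ = √6 ℏ.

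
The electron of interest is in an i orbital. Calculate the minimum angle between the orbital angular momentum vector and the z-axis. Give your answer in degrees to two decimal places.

θ_min ≈ 22.21°

The letter i corresponds to l = 6.
|L|² = l(l+1)ℏ² = 42ℏ², so |L| = √42 ℏ.
The smallest angle corresponds to the largest L_z, i.e. m_l = l = 6, giving L_z = 6ℏ.
cos θ_min = 6/√42, so θ_min ≈ 22.21°.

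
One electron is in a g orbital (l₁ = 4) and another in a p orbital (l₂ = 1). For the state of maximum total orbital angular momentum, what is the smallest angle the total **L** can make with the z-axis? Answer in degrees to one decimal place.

θ_min ≈ 24.1°

By the triangle rule, |l₁ − l₂| ≤ L ≤ l₁ + l₂.
L ∈ {3, 4, 5}.
The maximum is L = 5, with |L_tot| = ℏ√(5·6) = √30 ℏ.
The minimum angle with z is arccos(5/√30) ≈ 24.1°.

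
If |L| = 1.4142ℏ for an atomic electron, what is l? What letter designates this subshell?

|L| = ℏ√(l(l+1)), so l(l+1) = 2.
l² + l − 2 = 0 ⇒ l = 1.

l = 1 (p orbital)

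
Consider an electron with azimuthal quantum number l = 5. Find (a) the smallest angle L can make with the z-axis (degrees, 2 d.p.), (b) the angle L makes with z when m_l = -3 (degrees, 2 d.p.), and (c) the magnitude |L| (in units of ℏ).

cos θ_min = 5/√30, so θ_min ≈ 24.09°.
For m_l = -3: cos θ = -3/√30, θ ≈ 123.21°.
|L| = ℏ√(5·6) = √30 ℏ ≈ 5.477ℏ.

θ_min ≈ 24.09°; θ(m_l=-3) ≈ 123.21°; |L| = √30 ℏ ≈ 5.477ℏ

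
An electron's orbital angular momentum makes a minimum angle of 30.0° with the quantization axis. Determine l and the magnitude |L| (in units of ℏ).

l = 3, |L| = 2√3 ℏ ≈ 3.464ℏ

cos θ_min = l/√(l(l+1)) = √(l/(l+1)), so l/(l+1) = cos²(30.0°) = 0.7500.
Thus l = 0.7500/(1 − 0.7500) ≈ 3.
Then |L| = ℏ√(3·4) = 2√3 ℏ.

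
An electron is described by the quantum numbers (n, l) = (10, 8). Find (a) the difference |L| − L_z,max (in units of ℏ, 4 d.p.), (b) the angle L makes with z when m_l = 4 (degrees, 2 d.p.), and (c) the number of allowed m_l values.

|L| − L_z,max = (6√2 − 8)ℏ ≈ 0.4853ℏ.
For m_l = 4: cos θ = 4/√72, θ ≈ 61.87°.
There are 2l+1 = 17 values of m_l.

|L|−L_z,max ≈ 0.4853ℏ; θ(m_l=4) ≈ 61.87°; 17 values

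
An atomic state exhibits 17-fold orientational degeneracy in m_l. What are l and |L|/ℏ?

2l + 1 = 17 ⇒ l = 8.
Then |L| = √(l(l+1)) ℏ = 6√2 ℏ.

l = 8, |L| = 6√2 ℏ ≈ 8.485ℏ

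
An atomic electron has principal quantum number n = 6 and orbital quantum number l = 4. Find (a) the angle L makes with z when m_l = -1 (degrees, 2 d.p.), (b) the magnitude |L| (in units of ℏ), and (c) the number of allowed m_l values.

θ(m_l=-1) ≈ 102.92°; |L| = 2√5 ℏ ≈ 4.472ℏ; 9 values

For m_l = -1: cos θ = -1/√20, θ ≈ 102.92°.
|L| = ℏ√(4·5) = 2√5 ℏ ≈ 4.472ℏ.
There are 2l+1 = 9 values of m_l.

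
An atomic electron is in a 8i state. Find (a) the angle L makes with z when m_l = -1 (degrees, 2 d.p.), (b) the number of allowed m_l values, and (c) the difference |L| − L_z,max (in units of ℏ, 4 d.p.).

θ(m_l=-1) ≈ 98.88°; 13 values; |L|−L_z,max ≈ 0.4807ℏ

For 8i, l = 6.
For m_l = -1: cos θ = -1/√42, θ ≈ 98.88°.
There are 2l+1 = 13 values of m_l.
|L| − L_z,max = (√42 − 6)ℏ ≈ 0.4807ℏ.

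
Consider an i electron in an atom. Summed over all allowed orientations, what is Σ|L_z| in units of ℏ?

The letter i corresponds to l = 6.
m_l runs from −6 to 6, i.e. {-6, -5, -4, -3, -2, -1, 0, 1, 2, 3, 4, 5, 6}.
Σ|m_l| = 2(1+2+…+6) = 42.

Σ|L_z| = 42 ℏ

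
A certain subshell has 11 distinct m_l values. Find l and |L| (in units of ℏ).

2l + 1 = 11 ⇒ l = 5.
|L| = ℏ√(l(l+1)) = ℏ√(5·6) = √30 ℏ.

l = 5, |L| = √30 ℏ ≈ 5.477ℏ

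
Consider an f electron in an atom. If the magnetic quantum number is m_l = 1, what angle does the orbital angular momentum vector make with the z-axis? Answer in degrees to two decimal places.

An f state has l = 3.
|L|² = l(l+1)ℏ² = 12ℏ², so |L| = 2√3 ℏ.
L_z = m_l ℏ = 1ℏ.
cos θ = L_z/|L| = 1/√12, so θ ≈ 73.22°.

θ ≈ 73.22°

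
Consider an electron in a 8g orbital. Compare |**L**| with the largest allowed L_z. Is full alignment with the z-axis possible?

No: L_z,max = 4ℏ < |L| = 2√5 ℏ ≈ 4.472ℏ

For 8g, l = 4.
|L| = 2√5 ℏ ≈ 4.4721ℏ, while L_z,max = lℏ = 4ℏ.
Since |L| > L_z,max, the vector can never point exactly along z; the closest it comes is θ_min = arccos(4/√20) ≈ 26.6°.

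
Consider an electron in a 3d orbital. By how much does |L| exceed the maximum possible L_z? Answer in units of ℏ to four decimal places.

|L| − L_z,max ≈ 0.4495ℏ

The 3d subshell has l = 2.
|L| = √6 ℏ ≈ 2.4495ℏ, while L_z,max = lℏ = 2ℏ.
The difference is (√6 − 2)ℏ ≈ 0.4495ℏ.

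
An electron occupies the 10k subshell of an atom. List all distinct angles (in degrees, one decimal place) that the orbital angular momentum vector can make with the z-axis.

θ ∈ {20.7°, 36.7°, 48.1°, 57.7°, 66.4°, 74.5°, 82.3°, 90.0°, 97.7°, 105.5°, 113.6°, 122.3°, 131.9°, 143.3°, 159.3°}

The 10k subshell has l = 7.
|L| = ℏ√(l(l+1)) = 2√14 ℏ.
cos θ = m_l/√56 for each m_l ∈ {-7, -6, -5, -4, -3, -2, -1, 0, 1, 2, 3, 4, 5, 6, 7}.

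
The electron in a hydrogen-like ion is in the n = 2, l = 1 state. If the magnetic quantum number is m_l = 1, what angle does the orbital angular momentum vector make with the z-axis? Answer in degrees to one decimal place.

θ ≈ 45.0°

|L| = ℏ√(l(l+1)) = √2 ℏ.
L_z = m_l ℏ = 1ℏ.
cos θ = L_z/|L| = 1/√2, so θ ≈ 45.0°.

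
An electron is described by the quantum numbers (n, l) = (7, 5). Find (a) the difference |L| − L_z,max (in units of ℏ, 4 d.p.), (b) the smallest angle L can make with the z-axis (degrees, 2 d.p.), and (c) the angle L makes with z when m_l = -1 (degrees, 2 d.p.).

|L|−L_z,max ≈ 0.4772ℏ; θ_min ≈ 24.09°; θ(m_l=-1) ≈ 100.52°

|L| − L_z,max = (√30 − 5)ℏ ≈ 0.4772ℏ.
cos θ_min = 5/√30, so θ_min ≈ 24.09°.
For m_l = -1: cos θ = -1/√30, θ ≈ 100.52°.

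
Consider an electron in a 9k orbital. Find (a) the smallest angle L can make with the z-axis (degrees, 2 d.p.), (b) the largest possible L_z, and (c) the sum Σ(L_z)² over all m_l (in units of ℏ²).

9k means n = 9, l = 7.
cos θ_min = 7/√56, so θ_min ≈ 20.70°.
L_z,max = lℏ = 7ℏ.
Σ m_l² = 280, so Σ(L_z)² = 280 ℏ².

θ_min ≈ 20.70°; L_z,max = 7ℏ; Σ(L_z)² = 280 ℏ²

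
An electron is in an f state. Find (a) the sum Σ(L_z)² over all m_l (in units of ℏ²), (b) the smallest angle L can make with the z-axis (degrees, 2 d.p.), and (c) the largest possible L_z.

Σ(L_z)² = 28 ℏ²; θ_min ≈ 30.00°; L_z,max = 3ℏ

For an f orbital, l = 3.
Σ m_l² = 28, so Σ(L_z)² = 28 ℏ².
cos θ_min = 3/√12, so θ_min ≈ 30.00°.
L_z,max = lℏ = 3ℏ.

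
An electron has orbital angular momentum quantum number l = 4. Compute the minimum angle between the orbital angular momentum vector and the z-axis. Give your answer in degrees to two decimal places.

θ_min ≈ 26.57°

|L| = ℏ√(l(l+1)) = 2√5 ℏ.
The smallest angle corresponds to the largest L_z, i.e. m_l = l = 4, giving L_z = 4ℏ.
cos θ_min = 4/√20, so θ_min ≈ 26.57°.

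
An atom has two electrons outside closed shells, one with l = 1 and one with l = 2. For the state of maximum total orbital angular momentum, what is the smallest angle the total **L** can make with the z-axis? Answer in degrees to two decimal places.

By the triangle rule, |l₁ − l₂| ≤ L ≤ l₁ + l₂.
So L can be 1, 2, 3.
The maximum is L = 3, with |L_tot| = ℏ√(3·4) = 2√3 ℏ.
The minimum angle with z is arccos(3/√12) ≈ 30.00°.

θ_min ≈ 30.00°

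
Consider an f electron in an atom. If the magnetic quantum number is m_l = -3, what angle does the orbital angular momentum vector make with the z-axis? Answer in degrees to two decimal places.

For an f orbital, l = 3.
|L| = ℏ√(l(l+1)) = 2√3 ℏ.
L_z = m_l ℏ = −3ℏ.
cos θ = L_z/|L| = -3/√12, so θ ≈ 150.00°.

θ ≈ 150.00°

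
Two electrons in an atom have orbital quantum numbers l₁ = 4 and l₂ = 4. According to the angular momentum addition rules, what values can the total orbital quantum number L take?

Angular momentum addition gives L = |l₁ − l₂|, …, l₁ + l₂.
Allowed values: L = 0, 1, 2, 3, 4, 5, 6, 7, 8.

L = 0, 1, 2, 3, 4, 5, 6, 7, 8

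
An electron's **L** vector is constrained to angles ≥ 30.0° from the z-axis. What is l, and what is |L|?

cos θ_min = l/√(l(l+1)) = √(l/(l+1)), so l/(l+1) = cos²(30.0°) = 0.7500.
Solving: l = 3.
Then |L| = ℏ√(3·4) = 2√3 ℏ.

l = 3, |L| = 2√3 ℏ ≈ 3.464ℏ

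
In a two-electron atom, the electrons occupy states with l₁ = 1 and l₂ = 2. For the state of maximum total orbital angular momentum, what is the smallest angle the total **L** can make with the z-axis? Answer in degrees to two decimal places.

Angular momentum addition gives L = |l₁ − l₂|, …, l₁ + l₂.
L ∈ {1, 2, 3}.
The maximum is L = 3, with |L_tot| = ℏ√(3·4) = 2√3 ℏ.
The minimum angle with z is arccos(3/√12) ≈ 30.00°.

θ_min ≈ 30.00°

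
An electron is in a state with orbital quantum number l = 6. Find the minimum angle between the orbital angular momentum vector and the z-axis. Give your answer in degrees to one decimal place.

|L| = ℏ√(l(l+1)) = √42 ℏ.
The smallest angle corresponds to the largest L_z, i.e. m_l = l = 6, giving L_z = 6ℏ.
cos θ_min = 6/√42, so θ_min ≈ 22.2°.

θ_min ≈ 22.2°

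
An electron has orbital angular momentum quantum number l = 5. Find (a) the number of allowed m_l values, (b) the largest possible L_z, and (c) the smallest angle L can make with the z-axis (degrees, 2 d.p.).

There are 2l+1 = 11 values of m_l.
L_z,max = lℏ = 5ℏ.
cos θ_min = 5/√30, so θ_min ≈ 24.09°.

11 values; L_z,max = 5ℏ; θ_min ≈ 24.09°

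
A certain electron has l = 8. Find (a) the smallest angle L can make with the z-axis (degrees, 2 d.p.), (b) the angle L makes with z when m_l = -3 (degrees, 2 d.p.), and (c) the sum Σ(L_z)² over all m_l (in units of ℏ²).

θ_min ≈ 19.47°; θ(m_l=-3) ≈ 110.70°; Σ(L_z)² = 408 ℏ²

cos θ_min = 8/√72, so θ_min ≈ 19.47°.
For m_l = -3: cos θ = -3/√72, θ ≈ 110.70°.
Σ m_l² = 408, so Σ(L_z)² = 408 ℏ².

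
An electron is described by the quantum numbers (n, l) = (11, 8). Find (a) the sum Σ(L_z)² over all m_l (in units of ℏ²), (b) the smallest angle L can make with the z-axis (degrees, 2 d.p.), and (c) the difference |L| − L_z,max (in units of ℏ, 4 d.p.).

Σ(L_z)² = 408 ℏ²; θ_min ≈ 19.47°; |L|−L_z,max ≈ 0.4853ℏ

Σ m_l² = 408, so Σ(L_z)² = 408 ℏ².
cos θ_min = 8/√72, so θ_min ≈ 19.47°.
|L| − L_z,max = (6√2 − 8)ℏ ≈ 0.4853ℏ.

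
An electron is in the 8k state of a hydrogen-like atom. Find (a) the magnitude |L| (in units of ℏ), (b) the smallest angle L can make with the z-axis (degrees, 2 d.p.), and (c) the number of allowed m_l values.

|L| = 2√14 ℏ ≈ 7.483ℏ; θ_min ≈ 20.70°; 15 values

For 8k, l = 7.
|L| = ℏ√(7·8) = 2√14 ℏ ≈ 7.483ℏ.
cos θ_min = 7/√56, so θ_min ≈ 20.70°.
There are 2l+1 = 15 values of m_l.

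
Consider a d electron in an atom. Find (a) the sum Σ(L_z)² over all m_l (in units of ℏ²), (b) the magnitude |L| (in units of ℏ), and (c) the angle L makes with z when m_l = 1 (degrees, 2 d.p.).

Σ(L_z)² = 10 ℏ²; |L| = √6 ℏ ≈ 2.449ℏ; θ(m_l=1) ≈ 65.91°

For a d orbital, l = 2.
Σ m_l² = 10, so Σ(L_z)² = 10 ℏ².
|L| = ℏ√(2·3) = √6 ℏ ≈ 2.449ℏ.
For m_l = 1: cos θ = 1/√6, θ ≈ 65.91°.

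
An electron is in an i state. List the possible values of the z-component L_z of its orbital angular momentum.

L_z ∈ {−6ℏ, −5ℏ, −4ℏ, −3ℏ, −2ℏ, −ℏ, 0, ℏ, 2ℏ, 3ℏ, 4ℏ, 5ℏ, 6ℏ}

I corresponds to l = 6.
L_z = m_l ℏ with m_l ranging from −l to +l in integer steps.
For l = 6: m_l ∈ {-6, -5, -4, -3, -2, -1, 0, 1, 2, 3, 4, 5, 6}.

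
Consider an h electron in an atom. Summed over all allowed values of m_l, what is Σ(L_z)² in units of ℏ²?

An h state has l = 5.
m_l ∈ {-5, -4, -3, -2, -1, 0, 1, 2, 3, 4, 5}.
Σ m_l² = l(l+1)(2l+1)/3 = 5·6·11/3 = 110.

Σ(L_z)² = 110 ℏ²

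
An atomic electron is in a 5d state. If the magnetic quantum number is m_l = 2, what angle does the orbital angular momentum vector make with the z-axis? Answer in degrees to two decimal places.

θ ≈ 35.26°

The 5d subshell has l = 2.
|L|² = l(l+1)ℏ² = 6ℏ², so |L| = √6 ℏ.
L_z = m_l ℏ = 2ℏ.
cos θ = L_z/|L| = 2/√6, so θ ≈ 35.26°.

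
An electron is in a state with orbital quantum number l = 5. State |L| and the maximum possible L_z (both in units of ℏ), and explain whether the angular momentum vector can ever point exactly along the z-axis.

No: L_z,max = 5ℏ < |L| = √30 ℏ ≈ 5.477ℏ

|L| = √30 ℏ ≈ 5.4772ℏ, while L_z,max = lℏ = 5ℏ.
Since |L| > L_z,max, the vector can never point exactly along z; the closest it comes is θ_min = arccos(5/√30) ≈ 24.1°.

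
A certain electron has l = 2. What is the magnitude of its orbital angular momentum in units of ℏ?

|L| = √6 ℏ ≈ 2.449ℏ

|L| = ℏ√(l(l+1)) = ℏ√(2·3) = √6 ℏ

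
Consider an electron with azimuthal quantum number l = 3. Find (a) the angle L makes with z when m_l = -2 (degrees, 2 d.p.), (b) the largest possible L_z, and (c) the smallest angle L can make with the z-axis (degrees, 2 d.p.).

θ(m_l=-2) ≈ 125.26°; L_z,max = 3ℏ; θ_min ≈ 30.00°

For m_l = -2: cos θ = -2/√12, θ ≈ 125.26°.
L_z,max = lℏ = 3ℏ.
cos θ_min = 3/√12, so θ_min ≈ 30.00°.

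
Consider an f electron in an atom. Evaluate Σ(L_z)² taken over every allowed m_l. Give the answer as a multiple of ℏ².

The letter f corresponds to l = 3.
The allowed m_l values are -3, -2, -1, 0, 1, 2, 3.
Σ m_l² = 2·(1 + 4 + 9) = 28.

Σ(L_z)² = 28 ℏ²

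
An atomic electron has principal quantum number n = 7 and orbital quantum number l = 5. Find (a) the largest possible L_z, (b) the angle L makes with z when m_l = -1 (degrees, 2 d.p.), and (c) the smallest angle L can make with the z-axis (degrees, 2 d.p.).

L_z,max = lℏ = 5ℏ.
For m_l = -1: cos θ = -1/√30, θ ≈ 100.52°.
cos θ_min = 5/√30, so θ_min ≈ 24.09°.

L_z,max = 5ℏ; θ(m_l=-1) ≈ 100.52°; θ_min ≈ 24.09°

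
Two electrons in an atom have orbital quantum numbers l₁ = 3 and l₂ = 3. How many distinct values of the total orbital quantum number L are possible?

7

The total orbital quantum number L ranges from |l₁ − l₂| to l₁ + l₂ in integer steps.
So L can be 0, 1, 2, 3, 4, 5, 6.
That is 7 values.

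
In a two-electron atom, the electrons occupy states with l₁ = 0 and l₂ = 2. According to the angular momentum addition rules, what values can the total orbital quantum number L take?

The total orbital quantum number L ranges from |l₁ − l₂| to l₁ + l₂ in integer steps.
So L can be 2.

L = 2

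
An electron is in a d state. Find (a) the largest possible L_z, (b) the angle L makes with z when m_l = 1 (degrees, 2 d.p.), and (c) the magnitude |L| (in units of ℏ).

L_z,max = 2ℏ; θ(m_l=1) ≈ 65.91°; |L| = √6 ℏ ≈ 2.449ℏ

A d state has l = 2.
L_z,max = lℏ = 2ℏ.
For m_l = 1: cos θ = 1/√6, θ ≈ 65.91°.
|L| = ℏ√(2·3) = √6 ℏ ≈ 2.449ℏ.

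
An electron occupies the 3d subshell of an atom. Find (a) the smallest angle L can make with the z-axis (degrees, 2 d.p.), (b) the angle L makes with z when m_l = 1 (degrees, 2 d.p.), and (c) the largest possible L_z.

θ_min ≈ 35.26°; θ(m_l=1) ≈ 65.91°; L_z,max = 2ℏ

3d means n = 3, l = 2.
cos θ_min = 2/√6, so θ_min ≈ 35.26°.
For m_l = 1: cos θ = 1/√6, θ ≈ 65.91°.
L_z,max = lℏ = 2ℏ.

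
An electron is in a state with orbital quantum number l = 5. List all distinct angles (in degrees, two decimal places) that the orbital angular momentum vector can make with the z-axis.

|L| = √(l(l+1)) ℏ = √30 ℏ.
cos θ = m_l/√30 for each m_l ∈ {-5, -4, -3, -2, -1, 0, 1, 2, 3, 4, 5}.

θ ∈ {24.09°, 43.09°, 56.79°, 68.58°, 79.48°, 90.00°, 100.52°, 111.42°, 123.21°, 136.91°, 155.91°}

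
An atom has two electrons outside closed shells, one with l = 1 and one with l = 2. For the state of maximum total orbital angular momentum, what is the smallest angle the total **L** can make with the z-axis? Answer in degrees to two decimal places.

θ_min ≈ 30.00°

The total orbital quantum number L ranges from |l₁ − l₂| to l₁ + l₂ in integer steps.
Allowed values: L = 1, 2, 3.
The maximum is L = 3, with |L_tot| = ℏ√(3·4) = 2√3 ℏ.
The minimum angle with z is arccos(3/√12) ≈ 30.00°.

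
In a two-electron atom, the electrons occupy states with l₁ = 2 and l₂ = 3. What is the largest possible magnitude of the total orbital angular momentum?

By the triangle rule, |l₁ − l₂| ≤ L ≤ l₁ + l₂.
Allowed values: L = 1, 2, 3, 4, 5.
The largest magnitude corresponds to L = 5: |L_tot| = ℏ√(5·6) = √30 ℏ.

|L_tot|_max = √30 ℏ ≈ 5.477ℏ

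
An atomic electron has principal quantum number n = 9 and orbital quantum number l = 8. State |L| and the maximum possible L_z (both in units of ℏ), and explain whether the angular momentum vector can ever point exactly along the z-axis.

|L| = 6√2 ℏ ≈ 8.4853ℏ, while L_z,max = lℏ = 8ℏ.
Since |L| > L_z,max, the vector can never point exactly along z; the closest it comes is θ_min = arccos(8/√72) ≈ 19.5°.

No: L_z,max = 8ℏ < |L| = 6√2 ℏ ≈ 8.485ℏ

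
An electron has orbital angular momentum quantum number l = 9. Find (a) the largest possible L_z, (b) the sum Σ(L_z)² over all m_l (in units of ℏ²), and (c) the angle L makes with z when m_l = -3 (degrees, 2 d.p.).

L_z,max = lℏ = 9ℏ.
Σ m_l² = 570, so Σ(L_z)² = 570 ℏ².
For m_l = -3: cos θ = -3/√90, θ ≈ 108.43°.

L_z,max = 9ℏ; Σ(L_z)² = 570 ℏ²; θ(m_l=-3) ≈ 108.43°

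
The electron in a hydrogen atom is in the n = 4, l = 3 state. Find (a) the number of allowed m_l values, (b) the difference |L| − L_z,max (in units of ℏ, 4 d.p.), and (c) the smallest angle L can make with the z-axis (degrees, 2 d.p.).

There are 2l+1 = 7 values of m_l.
|L| − L_z,max = (2√3 − 3)ℏ ≈ 0.4641ℏ.
cos θ_min = 3/√12, so θ_min ≈ 30.00°.

7 values; |L|−L_z,max ≈ 0.4641ℏ; θ_min ≈ 30.00°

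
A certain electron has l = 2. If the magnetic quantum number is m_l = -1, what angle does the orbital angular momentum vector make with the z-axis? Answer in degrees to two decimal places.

θ ≈ 114.09°

|L|² = l(l+1)ℏ² = 6ℏ², so |L| = √6 ℏ.
L_z = m_l ℏ = −1ℏ.
cos θ = L_z/|L| = -1/√6, so θ ≈ 114.09°.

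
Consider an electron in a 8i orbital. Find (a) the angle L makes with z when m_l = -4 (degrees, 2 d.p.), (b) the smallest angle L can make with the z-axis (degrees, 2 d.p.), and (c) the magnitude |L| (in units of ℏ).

For 8i, l = 6.
For m_l = -4: cos θ = -4/√42, θ ≈ 128.11°.
cos θ_min = 6/√42, so θ_min ≈ 22.21°.
|L| = ℏ√(6·7) = √42 ℏ ≈ 6.481ℏ.

θ(m_l=-4) ≈ 128.11°; θ_min ≈ 22.21°; |L| = √42 ℏ ≈ 6.481ℏ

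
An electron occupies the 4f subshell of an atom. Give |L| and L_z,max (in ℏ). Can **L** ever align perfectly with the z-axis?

No: L_z,max = 3ℏ < |L| = 2√3 ℏ ≈ 3.464ℏ

4f means n = 4, l = 3.
|L| = 2√3 ℏ ≈ 3.4641ℏ, while L_z,max = lℏ = 3ℏ.
Since |L| > L_z,max, the vector can never point exactly along z; the closest it comes is θ_min = arccos(3/√12) ≈ 30.0°.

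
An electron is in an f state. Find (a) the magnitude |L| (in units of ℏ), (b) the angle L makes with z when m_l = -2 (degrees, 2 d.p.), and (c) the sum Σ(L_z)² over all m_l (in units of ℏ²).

|L| = 2√3 ℏ ≈ 3.464ℏ; θ(m_l=-2) ≈ 125.26°; Σ(L_z)² = 28 ℏ²

The letter f corresponds to l = 3.
|L| = ℏ√(3·4) = 2√3 ℏ ≈ 3.464ℏ.
For m_l = -2: cos θ = -2/√12, θ ≈ 125.26°.
Σ m_l² = 28, so Σ(L_z)² = 28 ℏ².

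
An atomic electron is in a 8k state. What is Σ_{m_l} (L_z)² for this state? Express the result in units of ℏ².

Σ(L_z)² = 280 ℏ²

For 8k, l = 7.
The allowed m_l values are -7, -6, -5, -4, -3, -2, -1, 0, 1, 2, 3, 4, 5, 6, 7.
Σ m_l² = 2·(1 + 4 + 9 + 16 + 25 + 36 + 49) = 280.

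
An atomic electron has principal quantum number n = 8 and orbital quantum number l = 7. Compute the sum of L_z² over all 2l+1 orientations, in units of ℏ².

Σ(L_z)² = 280 ℏ²

The allowed m_l values are -7, -6, -5, -4, -3, -2, -1, 0, 1, 2, 3, 4, 5, 6, 7.
Σ m_l² = l(l+1)(2l+1)/3 = 7·8·15/3 = 280.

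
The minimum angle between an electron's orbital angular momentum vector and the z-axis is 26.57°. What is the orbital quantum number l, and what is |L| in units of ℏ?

At minimum angle, m_l = l, so cos θ = l/√(l(l+1)); cos²θ = l/(l+1) = 0.7999.
Solving: l = 4.
Then |L| = ℏ√(4·5) = 2√5 ℏ.

l = 4, |L| = 2√5 ℏ ≈ 4.472ℏ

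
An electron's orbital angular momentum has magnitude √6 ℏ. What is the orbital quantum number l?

l = 2

(|L|/ℏ)² = l(l+1) = 6.
l² + l − 6 = 0 ⇒ l = 2.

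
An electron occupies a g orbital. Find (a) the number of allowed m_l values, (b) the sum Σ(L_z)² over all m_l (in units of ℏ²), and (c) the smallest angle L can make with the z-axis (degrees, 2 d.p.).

9 values; Σ(L_z)² = 60 ℏ²; θ_min ≈ 26.57°

The letter g corresponds to l = 4.
There are 2l+1 = 9 values of m_l.
Σ m_l² = 60, so Σ(L_z)² = 60 ℏ².
cos θ_min = 4/√20, so θ_min ≈ 26.57°.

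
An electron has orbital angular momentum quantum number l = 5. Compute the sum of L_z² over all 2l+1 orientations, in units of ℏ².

m_l runs from −5 to 5, i.e. {-5, -4, -3, -2, -1, 0, 1, 2, 3, 4, 5}.
Σ m_l² = l(l+1)(2l+1)/3 = 5·6·11/3 = 110.

Σ(L_z)² = 110 ℏ²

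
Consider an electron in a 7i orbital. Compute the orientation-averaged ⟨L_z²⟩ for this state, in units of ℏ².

For 7i, l = 6.
The allowed m_l values are -6, -5, -4, -3, -2, -1, 0, 1, 2, 3, 4, 5, 6.
⟨L_z²⟩ = ℏ²·(Σ m_l²)/(2l+1) = ℏ²·182/13 = 14ℏ².

⟨L_z²⟩ = 14 ℏ²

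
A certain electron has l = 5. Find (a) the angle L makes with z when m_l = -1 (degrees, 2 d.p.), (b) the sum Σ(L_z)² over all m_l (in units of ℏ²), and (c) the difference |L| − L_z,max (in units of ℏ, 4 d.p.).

For m_l = -1: cos θ = -1/√30, θ ≈ 100.52°.
Σ m_l² = 110, so Σ(L_z)² = 110 ℏ².
|L| − L_z,max = (√30 − 5)ℏ ≈ 0.4772ℏ.

θ(m_l=-1) ≈ 100.52°; Σ(L_z)² = 110 ℏ²; |L|−L_z,max ≈ 0.4772ℏ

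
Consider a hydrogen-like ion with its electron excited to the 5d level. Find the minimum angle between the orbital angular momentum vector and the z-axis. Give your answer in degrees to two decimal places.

The 5d level has l = 2.
|L| = √(l(l+1)) ℏ = √6 ℏ.
The smallest angle corresponds to the largest L_z, i.e. m_l = l = 2, giving L_z = 2ℏ.
cos θ_min = 2/√6, so θ_min ≈ 35.26°.

θ_min ≈ 35.26°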